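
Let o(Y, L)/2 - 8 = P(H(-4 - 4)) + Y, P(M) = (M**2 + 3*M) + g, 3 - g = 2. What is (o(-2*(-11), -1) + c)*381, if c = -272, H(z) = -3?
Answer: -80010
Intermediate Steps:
g = 1 (g = 3 - 1*2 = 3 - 2 = 1)
P(M) = 1 + M**2 + 3*M (P(M) = (M**2 + 3*M) + 1 = 1 + M**2 + 3*M)
o(Y, L) = 18 + 2*Y (o(Y, L) = 16 + 2*((1 + (-3)**2 + 3*(-3)) + Y) = 16 + 2*((1 + 9 - 9) + Y) = 16 + 2*(1 + Y) = 16 + (2 + 2*Y) = 18 + 2*Y)
(o(-2*(-11), -1) + c)*381 = ((18 + 2*(-2*(-11))) - 272)*381 = ((18 + 2*22) - 272)*381 = ((18 + 44) - 272)*381 = (62 - 272)*381 = -210*381 = -80010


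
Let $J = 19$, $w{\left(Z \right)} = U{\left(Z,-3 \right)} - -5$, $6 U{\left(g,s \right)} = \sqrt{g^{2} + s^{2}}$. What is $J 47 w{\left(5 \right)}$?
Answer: $4465 + \frac{893 \sqrt{34}}{6} \approx 5332.8$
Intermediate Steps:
$U{\left(g,s \right)} = \frac{\sqrt{g^{2} + s^{2}}}{6}$
$w{\left(Z \right)} = 5 + \frac{\sqrt{9 + Z^{2}}}{6}$ ($w{\left(Z \right)} = \frac{\sqrt{Z^{2} + \left(-3\right)^{2}}}{6} - -5 = \frac{\sqrt{Z^{2} + 9}}{6} + 5 = \frac{\sqrt{9 + Z^{2}}}{6} + 5 = 5 + \frac{\sqrt{9 + Z^{2}}}{6}$)
$J 47 w{\left(5 \right)} = 19 \cdot 47 \left(5 + \frac{\sqrt{9 + 5^{2}}}{6}\right) = 893 \left(5 + \frac{\sqrt{9 + 25}}{6}\right) = 893 \left(5 + \frac{\sqrt{34}}{6}\right) = 4465 + \frac{893 \sqrt{34}}{6}$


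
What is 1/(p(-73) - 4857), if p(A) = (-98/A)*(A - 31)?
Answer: -73/364753 ≈ -0.00020014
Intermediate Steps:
p(A) = -98*(-31 + A)/A (p(A) = (-98/A)*(-31 + A) = -98*(-31 + A)/A)
1/(p(-73) - 4857) = 1/((-98 + 3038/(-73)) - 4857) = 1/((-98 + 3038*(-1/73)) - 4857) = 1/((-98 - 3038/73) - 4857) = 1/(-10192/73 - 4857) = 1/(-364753/73) = -73/364753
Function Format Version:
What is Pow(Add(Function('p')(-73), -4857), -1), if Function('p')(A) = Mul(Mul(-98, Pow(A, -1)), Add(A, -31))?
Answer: Rational(-73, 364753) ≈ -0.00020014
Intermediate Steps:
Function('p')(A) = Mul(-98, Pow(A, -1), Add(-31, A)) (Function('p')(A) = Mul(Mul(-98, Pow(A, -1)), Add(-31, A)) = Mul(-98, Pow(A, -1), Add(-31, A)))
Pow(Add(Function('p')(-73), -4857), -1) = Pow(Add(Add(-98, Mul(3038, Pow(-73, -1))), -4857), -1) = Pow(Add(Add(-98, Mul(3038, Rational(-1, 73))), -4857), -1) = Pow(Add(Add(-98, Rational(-3038, 73)), -4857), -1) = Pow(Add(Rational(-10192, 73), -4857), -1) = Pow(Rational(-364753, 73), -1) = Rational(-73, 364753)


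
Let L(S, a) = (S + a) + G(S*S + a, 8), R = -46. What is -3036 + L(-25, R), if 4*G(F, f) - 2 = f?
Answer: -6209/2 ≈ -3104.5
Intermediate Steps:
G(F, f) = ½ + f/4
L(S, a) = 5/2 + S + a (L(S, a) = (S + a) + (½ + (¼)*8) = (S + a) + (½ + 2) = (S + a) + 5/2 = 5/2 + S + a)
-3036 + L(-25, R) = -3036 + (5/2 - 25 - 46) = -3036 - 137/2 = -6209/2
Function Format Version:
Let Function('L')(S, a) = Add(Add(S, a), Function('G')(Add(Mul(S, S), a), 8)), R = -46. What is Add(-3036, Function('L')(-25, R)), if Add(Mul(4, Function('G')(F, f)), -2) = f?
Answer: Rational(-6209, 2) ≈ -3104.5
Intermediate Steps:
Function('G')(F, f) = Add(Rational(1, 2), Mul(Rational(1, 4), f))
Function('L')(S, a) = Add(Rational(5, 2), S, a) (Function('L')(S, a) = Add(Add(S, a), Add(Rational(1, 2), Mul(Rational(1, 4), 8))) = Add(Add(S, a), Add(Rational(1, 2), 2)) = Add(Add(S, a), Rational(5, 2)) = Add(Rational(5, 2), S, a))
Add(-3036, Function('L')(-25, R)) = Add(-3036, Add(Rational(5, 2), -25, -46)) = Add(-3036, Rational(-137, 2)) = Rational(-6209, 2)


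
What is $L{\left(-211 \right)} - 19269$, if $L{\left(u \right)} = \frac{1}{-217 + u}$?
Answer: $- \frac{8247133}{428} \approx -19269.0$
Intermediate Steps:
$L{\left(-211 \right)} - 19269 = \frac{1}{-217 - 211} - 19269 = \frac{1}{-428} - 19269 = - \frac{1}{428} - 19269 = - \frac{8247133}{428}$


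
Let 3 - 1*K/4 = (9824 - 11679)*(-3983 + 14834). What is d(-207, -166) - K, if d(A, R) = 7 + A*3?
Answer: -80515046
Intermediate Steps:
K = 80514432 (K = 12 - 4*(9824 - 11679)*(-3983 + 14834) = 12 - (-7420)*10851 = 12 - 4*(-20128605) = 12 + 80514420 = 80514432)
d(A, R) = 7 + 3*A
d(-207, -166) - K = (7 + 3*(-207)) - 1*80514432 = (7 - 621) - 80514432 = -614 - 80514432 = -80515046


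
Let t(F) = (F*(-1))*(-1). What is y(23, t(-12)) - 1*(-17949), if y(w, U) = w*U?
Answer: 17673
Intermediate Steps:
t(F) = F (t(F) = -F*(-1) = F)
y(w, U) = U*w
y(23, t(-12)) - 1*(-17949) = -12*23 - 1*(-17949) = -276 + 17949 = 17673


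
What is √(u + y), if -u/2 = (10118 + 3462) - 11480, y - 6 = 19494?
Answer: 30*√17 ≈ 123.69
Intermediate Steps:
y = 19500 (y = 6 + 19494 = 19500)
u = -4200 (u = -2*((10118 + 3462) - 11480) = -2*(13580 - 11480) = -2*2100 = -4200)
√(u + y) = √(-4200 + 19500) = √15300 = 30*√17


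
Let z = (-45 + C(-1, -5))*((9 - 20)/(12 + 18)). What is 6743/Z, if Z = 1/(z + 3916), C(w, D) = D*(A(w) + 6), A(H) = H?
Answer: 79735975/3 ≈ 2.6579e+7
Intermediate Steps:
C(w, D) = D*(6 + w) (C(w, D) = D*(w + 6) = D*(6 + w))
z = 77/3 (z = (-45 - 5*(6 - 1))*((9 - 20)/(12 + 18)) = (-45 - 5*5)*(-11/30) = (-45 - 25)*(-11*1/30) = -70*(-11/30) = 77/3 ≈ 25.667)
Z = 3/11825 (Z = 1/(77/3 + 3916) = 1/(11825/3) = 3/11825 ≈ 0.00025370)
6743/Z = 6743/(3/11825) = 6743*(11825/3) = 79735975/3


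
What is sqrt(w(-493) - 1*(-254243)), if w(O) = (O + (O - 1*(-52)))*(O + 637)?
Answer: sqrt(119747) ≈ 346.04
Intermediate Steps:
w(O) = (52 + 2*O)*(637 + O) (w(O) = (O + (O + 52))*(637 + O) = (O + (52 + O))*(637 + O) = (52 + 2*O)*(637 + O))
sqrt(w(-493) - 1*(-254243)) = sqrt((33124 + 2*(-493)**2 + 1326*(-493)) - 1*(-254243)) = sqrt((33124 + 2*243049 - 653718) + 254243) = sqrt((33124 + 486098 - 653718) + 254243) = sqrt(-134496 + 254243) = sqrt(119747)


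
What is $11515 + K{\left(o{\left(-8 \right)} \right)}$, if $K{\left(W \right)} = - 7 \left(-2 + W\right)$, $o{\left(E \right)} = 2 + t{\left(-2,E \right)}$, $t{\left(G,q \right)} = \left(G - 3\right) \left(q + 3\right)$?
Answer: $11340$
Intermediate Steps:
$t{\left(G,q \right)} = \left(-3 + G\right) \left(3 + q\right)$
$o{\left(E \right)} = -13 - 5 E$ ($o{\left(E \right)} = 2 - \left(15 + 5 E\right) = -13 - 5 E$)
$K{\left(W \right)} = 14 - 7 W$
$11515 + K{\left(o{\left(-8 \right)} \right)} = 11515 + \left(14 - 7 \left(-13 - -40\right)\right) = 11515 + \left(14 - 7 \left(-13 + 40\right)\right) = 11515 + \left(14 - 189\right) = 11515 - 175 = 11340$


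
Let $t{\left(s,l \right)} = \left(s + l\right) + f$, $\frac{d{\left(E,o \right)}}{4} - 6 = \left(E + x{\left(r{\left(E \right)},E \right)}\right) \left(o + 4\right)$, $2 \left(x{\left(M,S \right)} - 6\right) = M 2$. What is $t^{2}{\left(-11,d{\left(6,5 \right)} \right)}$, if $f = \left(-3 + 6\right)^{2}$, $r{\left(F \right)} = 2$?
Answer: $276676$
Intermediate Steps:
$x{\left(M,S \right)} = 6 + M$ ($x{\left(M,S \right)} = 6 + \frac{M 2}{2} = 6 + \frac{2 M}{2} = 6 + M$)
$d{\left(E,o \right)} = 24 + 4 \left(4 + o\right) \left(8 + E\right)$ ($d{\left(E,o \right)} = 24 + 4 \left(E + \left(6 + 2\right)\right) \left(o + 4\right) = 24 + 4 \left(E + 8\right) \left(4 + o\right) = 24 + 4 \left(8 + E\right) \left(4 + o\right) = 24 + 4 \left(4 + o\right) \left(8 + E\right)$)
$f = 9$ ($f = 3^{2} = 9$)
$t{\left(s,l \right)} = 9 + l + s$ ($t{\left(s,l \right)} = \left(s + l\right) + 9 = \left(l + s\right) + 9 = 9 + l + s$)
$t^{2}{\left(-11,d{\left(6,5 \right)} \right)} = \left(9 + \left(152 + 16 \cdot 6 + 32 \cdot 5 + 4 \cdot 6 \cdot 5\right) - 11\right)^{2} = \left(9 + \left(152 + 96 + 160 + 120\right) - 11\right)^{2} = \left(9 + 528 - 11\right)^{2} = 526^{2} = 276676$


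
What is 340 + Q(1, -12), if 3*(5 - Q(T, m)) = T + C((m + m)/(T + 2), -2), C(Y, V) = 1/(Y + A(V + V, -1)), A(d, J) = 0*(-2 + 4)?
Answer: 8273/24 ≈ 344.71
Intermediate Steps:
A(d, J) = 0 (A(d, J) = 0*2 = 0)
C(Y, V) = 1/Y (C(Y, V) = 1/(Y + 0) = 1/Y)
Q(T, m) = 5 - T/3 - (2 + T)/(6*m) (Q(T, m) = 5 - (T + 1/((m + m)/(T + 2)))/3 = 5 - (T + 1/((2*m)/(2 + T)))/3 = 5 - (T + 1/(2*m/(2 + T)))/3 = 5 - (T + (2 + T)/(2*m))/3 = 5 + (-T/3 - (2 + T)/(6*m)) = 5 - T/3 - (2 + T)/(6*m))
340 + Q(1, -12) = 340 + (1/6)*(-2 - 1*1 + 2*(-12)*(15 - 1*1))/(-12) = 340 + (1/6)*(-1/12)*(-2 - 1 + 2*(-12)*(15 - 1)) = 340 + (1/6)*(-1/12)*(-2 - 1 + 2*(-12)*14) = 340 + (1/6)*(-1/12)*(-2 - 1 - 336) = 340 + (1/6)*(-1/12)*(-339) = 340 + 113/24 = 8273/24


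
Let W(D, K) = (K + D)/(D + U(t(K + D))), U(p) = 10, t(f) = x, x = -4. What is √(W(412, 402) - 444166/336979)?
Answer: √3088086035035963/71102569 ≈ 0.78156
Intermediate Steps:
t(f) = -4
W(D, K) = (D + K)/(10 + D) (W(D, K) = (K + D)/(D + 10) = (D + K)/(10 + D))
√(W(412, 402) - 444166/336979) = √((412 + 402)/(10 + 412) - 444166/336979) = √(814/422 - 444166*1/336979) = √((1/422)*814 - 444166/336979) = √(407/211 - 444166/336979) = √(43431427/71102569) = √3088086035035963/71102569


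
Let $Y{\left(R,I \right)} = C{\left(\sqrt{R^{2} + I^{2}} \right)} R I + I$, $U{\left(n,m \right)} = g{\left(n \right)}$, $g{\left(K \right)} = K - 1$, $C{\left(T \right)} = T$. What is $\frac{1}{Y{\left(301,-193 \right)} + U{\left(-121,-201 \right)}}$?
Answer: $\frac{9}{12327650042155} - \frac{8299 \sqrt{5114}}{12327650042155} \approx -4.8141 \cdot 10^{-8}$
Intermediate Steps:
$g{\left(K \right)} = -1 + K$
$U{\left(n,m \right)} = -1 + n$
$Y{\left(R,I \right)} = I + I R \sqrt{I^{2} + R^{2}}$ ($Y{\left(R,I \right)} = \sqrt{R^{2} + I^{2}} R I + I = \sqrt{I^{2} + R^{2}} R I + I = R \sqrt{I^{2} + R^{2}} I + I = I R \sqrt{I^{2} + R^{2}} + I = I + I R \sqrt{I^{2} + R^{2}}$)
$\frac{1}{Y{\left(301,-193 \right)} + U{\left(-121,-201 \right)}} = \frac{1}{- 193 \left(1 + 301 \sqrt{\left(-193\right)^{2} + 301^{2}}\right) - 122} = \frac{1}{- 193 \left(1 + 301 \sqrt{37249 + 90601}\right) - 122} = \frac{1}{- 193 \left(1 + 301 \sqrt{127850}\right) - 122} = \frac{1}{- 193 \left(1 + 301 \cdot 5 \sqrt{5114}\right) - 122} = \frac{1}{- 193 \left(1 + 1505 \sqrt{5114}\right) - 122} = \frac{1}{\left(-193 - 290465 \sqrt{5114}\right) - 122} = \frac{1}{-315 - 290465 \sqrt{5114}}$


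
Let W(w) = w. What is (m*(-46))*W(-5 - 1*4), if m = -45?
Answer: -18630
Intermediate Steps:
(m*(-46))*W(-5 - 1*4) = (-45*(-46))*(-5 - 1*4) = 2070*(-5 - 4) = 2070*(-9) = -18630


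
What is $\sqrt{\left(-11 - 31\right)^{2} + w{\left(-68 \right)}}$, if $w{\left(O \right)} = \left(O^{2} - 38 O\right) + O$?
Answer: $2 \sqrt{2226} \approx 94.361$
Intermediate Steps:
$w{\left(O \right)} = O^{2} - 37 O$
$\sqrt{\left(-11 - 31\right)^{2} + w{\left(-68 \right)}} = \sqrt{\left(-11 - 31\right)^{2} - 68 \left(-37 - 68\right)} = \sqrt{\left(-42\right)^{2} - -7140} = \sqrt{1764 + 7140} = \sqrt{8904} = 2 \sqrt{2226}$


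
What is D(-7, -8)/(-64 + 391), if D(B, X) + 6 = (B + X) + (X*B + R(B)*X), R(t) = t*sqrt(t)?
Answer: 35/327 + 56*I*sqrt(7)/327 ≈ 0.10703 + 0.45309*I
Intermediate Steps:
R(t) = t**(3/2)
D(B, X) = -6 + B + X + B*X + X*B**(3/2) (D(B, X) = -6 + ((B + X) + (X*B + B**(3/2)*X)) = -6 + ((B + X) + (B*X + X*B**(3/2))) = -6 + (B + X + B*X + X*B**(3/2)) = -6 + B + X + B*X + X*B**(3/2))
D(-7, -8)/(-64 + 391) = (-6 - 7 - 8 - 7*(-8) - (-56)*I*sqrt(7))/(-64 + 391) = (-6 - 7 - 8 + 56 - (-56)*I*sqrt(7))/327 = (-6 - 7 - 8 + 56 + 56*I*sqrt(7))*(1/327) = (35 + 56*I*sqrt(7))*(1/327) = 35/327 + 56*I*sqrt(7)/327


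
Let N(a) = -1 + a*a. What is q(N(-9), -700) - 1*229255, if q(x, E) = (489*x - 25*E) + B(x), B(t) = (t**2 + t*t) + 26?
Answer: -159809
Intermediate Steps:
B(t) = 26 + 2*t**2 (B(t) = (t**2 + t**2) + 26 = 2*t**2 + 26 = 26 + 2*t**2)
N(a) = -1 + a**2
q(x, E) = 26 - 25*E + 2*x**2 + 489*x (q(x, E) = (489*x - 25*E) + (26 + 2*x**2) = (-25*E + 489*x) + (26 + 2*x**2) = 26 - 25*E + 2*x**2 + 489*x)
q(N(-9), -700) - 1*229255 = (26 - 25*(-700) + 2*(-1 + (-9)**2)**2 + 489*(-1 + (-9)**2)) - 1*229255 = (26 + 17500 + 2*(-1 + 81)**2 + 489*(-1 + 81)) - 229255 = (26 + 17500 + 2*80**2 + 489*80) - 229255 = (26 + 17500 + 2*6400 + 39120) - 229255 = (26 + 17500 + 12800 + 39120) - 229255 = 69446 - 229255 = -159809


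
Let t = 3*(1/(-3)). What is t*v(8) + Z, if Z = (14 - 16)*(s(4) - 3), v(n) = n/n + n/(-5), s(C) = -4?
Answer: 73/5 ≈ 14.600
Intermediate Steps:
v(n) = 1 - n/5 (v(n) = 1 + n*(-⅕) = 1 - n/5)
Z = 14 (Z = (14 - 16)*(-4 - 3) = -2*(-7) = 14)
t = -1 (t = 3*(1*(-⅓)) = 3*(-⅓) = -1)
t*v(8) + Z = -(1 - ⅕*8) + 14 = -(1 - 8/5) + 14 = -1*(-⅗) + 14 = ⅗ + 14 = 73/5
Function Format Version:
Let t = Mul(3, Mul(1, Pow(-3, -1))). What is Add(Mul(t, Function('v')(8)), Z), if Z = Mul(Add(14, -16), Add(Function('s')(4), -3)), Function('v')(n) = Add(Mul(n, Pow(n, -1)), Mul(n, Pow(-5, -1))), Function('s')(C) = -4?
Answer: Rational(73, 5) ≈ 14.600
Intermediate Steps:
Function('v')(n) = Add(1, Mul(Rational(-1, 5), n)) (Function('v')(n) = Add(1, Mul(n, Rational(-1, 5))) = Add(1, Mul(Rational(-1, 5), n)))
Z = 14 (Z = Mul(Add(14, -16), Add(-4, -3)) = Mul(-2, -7) = 14)
t = -1 (t = Mul(3, Mul(1, Rational(-1, 3))) = Mul(3, Rational(-1, 3)) = -1)
Add(Mul(t, Function('v')(8)), Z) = Add(Mul(-1, Add(1, Mul(Rational(-1, 5), 8))), 14) = Add(Mul(-1, Add(1, Rational(-8, 5))), 14) = Add(Mul(-1, Rational(-3, 5)), 14) = Add(Rational(3, 5), 14) = Rational(73, 5)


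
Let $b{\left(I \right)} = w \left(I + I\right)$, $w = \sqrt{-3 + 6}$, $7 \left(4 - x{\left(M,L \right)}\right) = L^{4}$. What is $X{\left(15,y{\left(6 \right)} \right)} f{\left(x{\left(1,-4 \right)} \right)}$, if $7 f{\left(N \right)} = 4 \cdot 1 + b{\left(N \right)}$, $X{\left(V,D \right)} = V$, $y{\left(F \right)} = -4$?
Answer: $\frac{60}{7} - \frac{6840 \sqrt{3}}{49} \approx -233.21$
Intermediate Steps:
$x{\left(M,L \right)} = 4 - \frac{L^{4}}{7}$
$w = \sqrt{3} \approx 1.732$
$b{\left(I \right)} = 2 I \sqrt{3}$ ($b{\left(I \right)} = \sqrt{3} \left(I + I\right) = \sqrt{3} \cdot 2 I = 2 I \sqrt{3}$)
$f{\left(N \right)} = \frac{4}{7} + \frac{2 N \sqrt{3}}{7}$ ($f{\left(N \right)} = \frac{4 \cdot 1 + 2 N \sqrt{3}}{7} = \frac{4 + 2 N \sqrt{3}}{7} = \frac{4}{7} + \frac{2 N \sqrt{3}}{7}$)
$X{\left(15,y{\left(6 \right)} \right)} f{\left(x{\left(1,-4 \right)} \right)} = 15 \left(\frac{4}{7} + \frac{2 \left(4 - \frac{\left(-4\right)^{4}}{7}\right) \sqrt{3}}{7}\right) = 15 \left(\frac{4}{7} + \frac{2 \left(4 - \frac{256}{7}\right) \sqrt{3}}{7}\right) = 15 \left(\frac{4}{7} + \frac{2}{7} \left(- \frac{228}{7}\right) \sqrt{3}\right) = 15 \left(\frac{4}{7} - \frac{456 \sqrt{3}}{49}\right) = \frac{60}{7} - \frac{6840 \sqrt{3}}{49}$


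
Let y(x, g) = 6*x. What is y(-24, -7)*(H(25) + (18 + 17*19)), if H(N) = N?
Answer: -52704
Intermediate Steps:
y(-24, -7)*(H(25) + (18 + 17*19)) = (6*(-24))*(25 + (18 + 17*19)) = -144*(25 + (18 + 323)) = -144*(25 + 341) = -144*366 = -52704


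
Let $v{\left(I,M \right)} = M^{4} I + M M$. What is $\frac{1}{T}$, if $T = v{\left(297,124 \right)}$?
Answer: $\frac{1}{70217164048} \approx 1.4242 \cdot 10^{-11}$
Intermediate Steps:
$v{\left(I,M \right)} = M^{2} + I M^{4}$ ($v{\left(I,M \right)} = I M^{4} + M^{2} = M^{2} + I M^{4}$)
$T = 70217164048$ ($T = 124^{2} + 297 \cdot 124^{4} = 15376 + 297 \cdot 236421376 = 15376 + 70217148672 = 70217164048$)
$\frac{1}{T} = \frac{1}{70217164048}$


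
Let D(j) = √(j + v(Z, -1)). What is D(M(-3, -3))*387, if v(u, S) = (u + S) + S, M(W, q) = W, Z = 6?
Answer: 387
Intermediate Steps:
v(u, S) = u + 2*S (v(u, S) = (S + u) + S = u + 2*S)
D(j) = √(4 + j) (D(j) = √(j + (6 + 2*(-1))) = √(j + (6 - 2)) = √(j + 4) = √(4 + j))
D(M(-3, -3))*387 = √(4 - 3)*387 = √1*387 = 1*387 = 387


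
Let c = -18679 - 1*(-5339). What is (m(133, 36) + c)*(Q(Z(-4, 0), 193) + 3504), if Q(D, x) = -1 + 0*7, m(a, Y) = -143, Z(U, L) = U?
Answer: -47230949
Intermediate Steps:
Q(D, x) = -1 (Q(D, x) = -1 + 0 = -1)
c = -13340 (c = -18679 + 5339 = -13340)
(m(133, 36) + c)*(Q(Z(-4, 0), 193) + 3504) = (-143 - 13340)*(-1 + 3504) = -13483*3503 = -47230949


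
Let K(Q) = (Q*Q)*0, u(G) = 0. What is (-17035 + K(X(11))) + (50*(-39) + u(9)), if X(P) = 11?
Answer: -18985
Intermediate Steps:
K(Q) = 0 (K(Q) = Q²*0 = 0)
(-17035 + K(X(11))) + (50*(-39) + u(9)) = (-17035 + 0) + (50*(-39) + 0) = -17035 + (-1950 + 0) = -17035 - 1950 = -18985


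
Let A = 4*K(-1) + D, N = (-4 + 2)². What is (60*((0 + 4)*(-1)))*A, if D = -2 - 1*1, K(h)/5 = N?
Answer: -18480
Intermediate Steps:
N = 4 (N = (-2)² = 4)
K(h) = 20 (K(h) = 5*4 = 20)
D = -3 (D = -2 - 1 = -3)
A = 77 (A = 4*20 - 3 = 80 - 3 = 77)
(60*((0 + 4)*(-1)))*A = (60*((0 + 4)*(-1)))*77 = (60*(4*(-1)))*77 = (60*(-4))*77 = -240*77 = -18480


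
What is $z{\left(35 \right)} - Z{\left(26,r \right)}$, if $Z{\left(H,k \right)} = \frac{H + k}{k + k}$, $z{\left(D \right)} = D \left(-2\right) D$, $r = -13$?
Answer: $- \frac{4899}{2} \approx -2449.5$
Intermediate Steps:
$z{\left(D \right)} = - 2 D^{2}$ ($z{\left(D \right)} = - 2 D D = - 2 D^{2}$)
$Z{\left(H,k \right)} = \frac{H + k}{2 k}$
$z{\left(35 \right)} - Z{\left(26,r \right)} = - 2 \cdot 35^{2} - \frac{26 - 13}{2 \left(-13\right)} = \left(-2\right) 1225 - \frac{1}{2} \left(- \frac{1}{13}\right) 13 = -2450 - - \frac{1}{2} = -2450 + \frac{1}{2} = - \frac{4899}{2}$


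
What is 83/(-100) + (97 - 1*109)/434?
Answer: -18611/21700 ≈ -0.85765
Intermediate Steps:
83/(-100) + (97 - 1*109)/434 = 83*(-1/100) + (97 - 109)*(1/434) = -83/100 - 12*1/434 = -83/100 - 6/217 = -18611/21700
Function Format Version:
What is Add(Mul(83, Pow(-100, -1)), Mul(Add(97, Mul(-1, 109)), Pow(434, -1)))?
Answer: Rational(-18611, 21700) ≈ -0.85765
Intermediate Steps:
Add(Mul(83, Pow(-100, -1)), Mul(Add(97, Mul(-1, 109)), Pow(434, -1))) = Add(Mul(83, Rational(-1, 100)), Mul(Add(97, -109), Rational(1, 434))) = Add(Rational(-83, 100), Mul(-12, Rational(1, 434))) = Add(Rational(-83, 100), Rational(-6, 217)) = Rational(-18611, 21700)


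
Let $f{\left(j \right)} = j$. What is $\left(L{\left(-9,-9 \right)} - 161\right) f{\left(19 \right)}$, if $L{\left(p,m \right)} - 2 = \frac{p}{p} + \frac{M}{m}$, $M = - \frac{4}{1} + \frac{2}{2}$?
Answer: $- \frac{8987}{3} \approx -2995.7$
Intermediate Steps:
$M = -3$ ($M = \left(-4\right) 1 + 2 \cdot \frac{1}{2} = -4 + 1 = -3$)
$L{\left(p,m \right)} = 3 - \frac{3}{m}$ ($L{\left(p,m \right)} = 2 + \left(\frac{p}{p} - \frac{3}{m}\right) = 2 + \left(1 - \frac{3}{m}\right) = 3 - \frac{3}{m}$)
$\left(L{\left(-9,-9 \right)} - 161\right) f{\left(19 \right)} = \left(\left(3 - \frac{3}{-9}\right) - 161\right) 19 = \left(\left(3 - - \frac{1}{3}\right) - 161\right) 19 = \left(\left(3 + \frac{1}{3}\right) - 161\right) 19 = \left(\frac{10}{3} - 161\right) 19 = \left(- \frac{473}{3}\right) 19 = - \frac{8987}{3}$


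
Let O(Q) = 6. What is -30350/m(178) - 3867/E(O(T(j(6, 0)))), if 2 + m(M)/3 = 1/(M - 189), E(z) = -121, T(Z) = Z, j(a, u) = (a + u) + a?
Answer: 40662673/8349 ≈ 4870.4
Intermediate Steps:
j(a, u) = u + 2*a
m(M) = -6 + 3/(-189 + M) (m(M) = -6 + 3/(M - 189) = -6 + 3/(-189 + M))
-30350/m(178) - 3867/E(O(T(j(6, 0)))) = -30350*(-189 + 178)/(3*(379 - 2*178)) - 3867/(-121) = -30350*(-11/(3*(379 - 356))) - 3867*(-1/121) = -30350/(3*(-1/11)*23) + 3867/121 = -30350/(-69/11) + 3867/121 = -30350*(-11/69) + 3867/121 = 333850/69 + 3867/121 = 40662673/8349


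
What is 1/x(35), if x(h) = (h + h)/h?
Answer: ½ ≈ 0.50000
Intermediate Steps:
x(h) = 2 (x(h) = (2*h)/h = 2)
1/x(35) = 1/2 = ½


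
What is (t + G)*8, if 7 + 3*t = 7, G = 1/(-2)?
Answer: -4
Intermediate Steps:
G = -1/2 ≈ -0.50000
t = 0 (t = -7/3 + (1/3)*7 = -7/3 + 7/3 = 0)
(t + G)*8 = (0 - 1/2)*8 = -1/2*8 = -4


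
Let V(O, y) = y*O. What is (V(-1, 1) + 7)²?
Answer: 36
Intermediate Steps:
V(O, y) = O*y
(V(-1, 1) + 7)² = (-1*1 + 7)² = (-1 + 7)² = 6² = 36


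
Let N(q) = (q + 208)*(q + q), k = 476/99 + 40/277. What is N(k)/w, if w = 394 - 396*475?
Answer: -793114374352/70579420249437 ≈ -0.011237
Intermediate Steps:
k = 135812/27423 (k = 476*(1/99) + 40*(1/277) = 476/99 + 40/277 = 135812/27423 ≈ 4.9525)
N(q) = 2*q*(208 + q) (N(q) = (208 + q)*(2*q) = 2*q*(208 + q))
w = -187706 (w = 394 - 188100 = -187706)
N(k)/w = (2*(135812/27423)*(208 + 135812/27423))/(-187706) = (2*(135812/27423)*(5839796/27423))*(-1/187706) = (1586228748704/752020929)*(-1/187706) = -793114374352/70579420249437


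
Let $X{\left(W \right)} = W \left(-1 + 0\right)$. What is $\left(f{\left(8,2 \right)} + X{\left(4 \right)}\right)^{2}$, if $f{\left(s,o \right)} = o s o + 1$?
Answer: $841$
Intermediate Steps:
$X{\left(W \right)} = - W$ ($X{\left(W \right)} = W \left(-1\right) = - W$)
$f{\left(s,o \right)} = 1 + s o^{2}$ ($f{\left(s,o \right)} = s o^{2} + 1 = 1 + s o^{2}$)
$\left(f{\left(8,2 \right)} + X{\left(4 \right)}\right)^{2} = \left(\left(1 + 8 \cdot 2^{2}\right) - 4\right)^{2} = \left(\left(1 + 8 \cdot 4\right) - 4\right)^{2} = \left(\left(1 + 32\right) - 4\right)^{2} = \left(33 - 4\right)^{2} = 29^{2} = 841$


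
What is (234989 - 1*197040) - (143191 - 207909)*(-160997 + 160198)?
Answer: -51671733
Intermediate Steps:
(234989 - 1*197040) - (143191 - 207909)*(-160997 + 160198) = (234989 - 197040) - (-64718)*(-799) = 37949 - 1*51709682 = 37949 - 51709682 = -51671733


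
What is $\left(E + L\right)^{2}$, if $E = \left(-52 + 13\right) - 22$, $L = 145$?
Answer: $7056$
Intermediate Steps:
$E = -61$ ($E = -39 - 22 = -61$)
$\left(E + L\right)^{2} = \left(-61 + 145\right)^{2} = 84^{2} = 7056$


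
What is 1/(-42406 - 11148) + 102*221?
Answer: 1207214267/53554 ≈ 22542.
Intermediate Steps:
1/(-42406 - 11148) + 102*221 = 1/(-53554) + 22542 = -1/53554 + 22542 = 1207214267/53554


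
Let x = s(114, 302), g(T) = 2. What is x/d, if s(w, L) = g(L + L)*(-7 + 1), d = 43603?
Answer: -12/43603 ≈ -0.00027521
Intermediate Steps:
s(w, L) = -12 (s(w, L) = 2*(-7 + 1) = 2*(-6) = -12)
x = -12
x/d = -12/43603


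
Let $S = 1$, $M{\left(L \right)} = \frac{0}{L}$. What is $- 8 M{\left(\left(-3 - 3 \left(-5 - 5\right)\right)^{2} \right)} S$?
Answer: $0$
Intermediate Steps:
$M{\left(L \right)} = 0$
$- 8 M{\left(\left(-3 - 3 \left(-5 - 5\right)\right)^{2} \right)} S = \left(-8\right) 0 \cdot 1 = 0 \cdot 1 = 0$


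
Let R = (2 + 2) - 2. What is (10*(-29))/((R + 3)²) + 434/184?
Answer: -4251/460 ≈ -9.2413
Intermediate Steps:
R = 2 (R = 4 - 2 = 2)
(10*(-29))/((R + 3)²) + 434/184 = (10*(-29))/((2 + 3)²) + 434/184 = -290/(5²) + 434*(1/184) = -290/25 + 217/92 = -290*1/25 + 217/92 = -58/5 + 217/92 = -4251/460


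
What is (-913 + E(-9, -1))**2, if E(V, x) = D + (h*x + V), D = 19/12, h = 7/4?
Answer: 30614089/36 ≈ 8.5039e+5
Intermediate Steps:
h = 7/4 (h = 7*(1/4) = 7/4 ≈ 1.7500)
D = 19/12 (D = 19*(1/12) = 19/12 ≈ 1.5833)
E(V, x) = 19/12 + V + 7*x/4 (E(V, x) = 19/12 + (7*x/4 + V) = 19/12 + (V + 7*x/4) = 19/12 + V + 7*x/4)
(-913 + E(-9, -1))**2 = (-913 + (19/12 - 9 + (7/4)*(-1)))**2 = (-913 + (19/12 - 9 - 7/4))**2 = (-913 - 55/6)**2 = (-5533/6)**2 = 30614089/36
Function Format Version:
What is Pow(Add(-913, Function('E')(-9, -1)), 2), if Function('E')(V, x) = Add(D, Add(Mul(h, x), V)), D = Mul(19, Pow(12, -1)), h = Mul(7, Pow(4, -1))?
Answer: Rational(30614089, 36) ≈ 8.5039e+5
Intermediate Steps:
h = Rational(7, 4) (h = Mul(7, Rational(1, 4)) = Rational(7, 4) ≈ 1.7500)
D = Rational(19, 12) (D = Mul(19, Rational(1, 12)) = Rational(19, 12) ≈ 1.5833)
Function('E')(V, x) = Add(Rational(19, 12), V, Mul(Rational(7, 4), x)) (Function('E')(V, x) = Add(Rational(19, 12), Add(Mul(Rational(7, 4), x), V)) = Add(Rational(19, 12), Add(V, Mul(Rational(7, 4), x))) = Add(Rational(19, 12), V, Mul(Rational(7, 4), x)))
Pow(Add(-913, Function('E')(-9, -1)), 2) = Pow(Add(-913, Add(Rational(19, 12), -9, Mul(Rational(7, 4), -1))), 2) = Pow(Add(-913, Add(Rational(19, 12), -9, Rational(-7, 4))), 2) = Pow(Add(-913, Rational(-55, 6)), 2) = Pow(Rational(-5533, 6), 2) = Rational(30614089, 36)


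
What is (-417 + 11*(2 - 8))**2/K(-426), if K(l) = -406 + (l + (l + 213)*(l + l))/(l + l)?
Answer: -466578/1237 ≈ -377.19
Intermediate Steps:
K(l) = -406 + (l + 2*l*(213 + l))/(2*l) (K(l) = -406 + (l + (213 + l)*(2*l))/((2*l)) = -406 + (l + 2*l*(213 + l))*(1/(2*l)) = -406 + (l + 2*l*(213 + l))/(2*l))
(-417 + 11*(2 - 8))**2/K(-426) = (-417 + 11*(2 - 8))**2/(-385/2 - 426) = (-417 + 11*(-6))**2/(-1237/2) = (-417 - 66)**2*(-2/1237) = (-483)**2*(-2/1237) = 233289*(-2/1237) = -466578/1237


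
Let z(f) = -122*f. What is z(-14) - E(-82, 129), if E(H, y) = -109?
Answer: 1817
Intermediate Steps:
z(-14) - E(-82, 129) = -122*(-14) - 1*(-109) = 1708 + 109 = 1817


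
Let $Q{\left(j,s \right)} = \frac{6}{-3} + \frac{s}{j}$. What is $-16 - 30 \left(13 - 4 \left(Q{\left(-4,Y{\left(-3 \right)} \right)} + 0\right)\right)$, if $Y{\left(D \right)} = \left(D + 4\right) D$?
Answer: $-556$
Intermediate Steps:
$Y{\left(D \right)} = D \left(4 + D\right)$ ($Y{\left(D \right)} = \left(4 + D\right) D = D \left(4 + D\right)$)
$Q{\left(j,s \right)} = -2 + \frac{s}{j}$ ($Q{\left(j,s \right)} = 6 \left(- \frac{1}{3}\right) + \frac{s}{j} = -2 + \frac{s}{j}$)
$-16 - 30 \left(13 - 4 \left(Q{\left(-4,Y{\left(-3 \right)} \right)} + 0\right)\right) = -16 - 30 \left(13 - 4 \left(\left(-2 + \frac{\left(-3\right) \left(4 - 3\right)}{-4}\right) + 0\right)\right) = -16 - 30 \left(13 - 4 \left(\left(-2 + \left(-3\right) 1 \left(- \frac{1}{4}\right)\right) + 0\right)\right) = -16 - 30 \left(13 - 4 \left(\left(-2 - - \frac{3}{4}\right) + 0\right)\right) = -16 - 30 \left(13 - 4 \left(\left(-2 + \frac{3}{4}\right) + 0\right)\right) = -16 - 30 \left(13 - 4 \left(- \frac{5}{4} + 0\right)\right) = -16 - 30 \left(13 - -5\right) = -16 - 30 \left(13 + 5\right) = -16 - 540 = -556$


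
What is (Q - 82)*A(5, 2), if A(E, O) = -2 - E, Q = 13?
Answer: 483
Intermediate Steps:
(Q - 82)*A(5, 2) = (13 - 82)*(-2 - 1*5) = -69*(-2 - 5) = -69*(-7) = 483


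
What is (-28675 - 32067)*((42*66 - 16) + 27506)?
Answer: -1838174404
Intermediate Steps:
(-28675 - 32067)*((42*66 - 16) + 27506) = -60742*((2772 - 16) + 27506) = -60742*(2756 + 27506) = -60742*30262 = -1838174404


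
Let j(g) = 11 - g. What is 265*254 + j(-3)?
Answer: 67324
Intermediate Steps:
265*254 + j(-3) = 265*254 + (11 - 1*(-3)) = 67310 + (11 + 3) = 67310 + 14 = 67324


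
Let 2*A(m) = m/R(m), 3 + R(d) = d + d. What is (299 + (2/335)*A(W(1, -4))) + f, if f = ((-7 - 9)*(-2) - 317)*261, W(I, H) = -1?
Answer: -124094049/1675 ≈ -74086.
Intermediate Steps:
R(d) = -3 + 2*d (R(d) = -3 + (d + d) = -3 + 2*d)
A(m) = m/(2*(-3 + 2*m)) (A(m) = (m/(-3 + 2*m))/2 = m/(2*(-3 + 2*m)))
f = -74385 (f = (-16*(-2) - 317)*261 = (32 - 317)*261 = -285*261 = -74385)
(299 + (2/335)*A(W(1, -4))) + f = (299 + (2/335)*((½)*(-1)/(-3 + 2*(-1)))) - 74385 = (299 + (2*(1/335))*((½)*(-1)/(-3 - 2))) - 74385 = (299 + 2*((½)*(-1)/(-5))/335) - 74385 = (299 + 2*((½)*(-1)*(-⅕))/335) - 74385 = (299 + (2/335)*(⅒)) - 74385 = (299 + 1/1675) - 74385 = 500826/1675 - 74385 = -124094049/1675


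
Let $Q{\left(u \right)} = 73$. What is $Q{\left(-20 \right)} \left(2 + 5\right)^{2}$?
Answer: $3577$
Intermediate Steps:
$Q{\left(-20 \right)} \left(2 + 5\right)^{2} = 73 \left(2 + 5\right)^{2} = 73 \cdot 7^{2} = 73 \cdot 49 = 3577$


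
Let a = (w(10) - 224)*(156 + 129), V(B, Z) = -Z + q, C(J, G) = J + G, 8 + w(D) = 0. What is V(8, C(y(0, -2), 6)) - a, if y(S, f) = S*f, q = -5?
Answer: 66109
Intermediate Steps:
w(D) = -8 (w(D) = -8 + 0 = -8)
C(J, G) = G + J
V(B, Z) = -5 - Z (V(B, Z) = -Z - 5 = -5 - Z)
a = -66120 (a = (-8 - 224)*(156 + 129) = -232*285 = -66120)
V(8, C(y(0, -2), 6)) - a = (-5 - (6 + 0*(-2))) - 1*(-66120) = (-5 - (6 + 0)) + 66120 = (-5 - 1*6) + 66120 = (-5 - 6) + 66120 = -11 + 66120 = 66109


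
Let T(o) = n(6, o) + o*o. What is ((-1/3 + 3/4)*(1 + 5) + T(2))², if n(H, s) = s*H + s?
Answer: 1681/4 ≈ 420.25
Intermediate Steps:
n(H, s) = s + H*s (n(H, s) = H*s + s = s + H*s)
T(o) = o² + 7*o (T(o) = o*(1 + 6) + o*o = o*7 + o² = 7*o + o² = o² + 7*o)
((-1/3 + 3/4)*(1 + 5) + T(2))² = ((-1/3 + 3/4)*(1 + 5) + 2*(7 + 2))² = ((-1*⅓ + 3*(¼))*6 + 2*9)² = ((-⅓ + ¾)*6 + 18)² = ((5/12)*6 + 18)² = (5/2 + 18)² = (41/2)² = 1681/4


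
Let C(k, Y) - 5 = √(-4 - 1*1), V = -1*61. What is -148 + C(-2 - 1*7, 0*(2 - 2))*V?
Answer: -453 - 61*I*√5 ≈ -453.0 - 136.4*I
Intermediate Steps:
V = -61
C(k, Y) = 5 + I*√5 (C(k, Y) = 5 + √(-4 - 1*1) = 5 + √(-4 - 1) = 5 + √(-5) = 5 + I*√5)
-148 + C(-2 - 1*7, 0*(2 - 2))*V = -148 + (5 + I*√5)*(-61) = -148 + (-305 - 61*I*√5) = -453 - 61*I*√5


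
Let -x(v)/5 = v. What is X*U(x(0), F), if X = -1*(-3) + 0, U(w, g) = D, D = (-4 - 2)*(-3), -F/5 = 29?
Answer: 54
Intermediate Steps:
F = -145 (F = -5*29 = -145)
D = 18 (D = -6*(-3) = 18)
x(v) = -5*v
U(w, g) = 18
X = 3 (X = 3 + 0 = 3)
X*U(x(0), F) = 3*18 = 54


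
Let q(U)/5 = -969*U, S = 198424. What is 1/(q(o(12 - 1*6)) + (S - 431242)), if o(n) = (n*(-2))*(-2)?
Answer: -1/349098 ≈ -2.8645e-6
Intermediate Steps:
o(n) = 4*n (o(n) = -2*n*(-2) = 4*n)
q(U) = -4845*U (q(U) = 5*(-969*U) = -4845*U)
1/(q(o(12 - 1*6)) + (S - 431242)) = 1/(-19380*(12 - 1*6) + (198424 - 431242)) = 1/(-19380*(12 - 6) - 232818) = 1/(-19380*6 - 232818) = 1/(-4845*24 - 232818) = 1/(-116280 - 232818) = 1/(-349098) = -1/349098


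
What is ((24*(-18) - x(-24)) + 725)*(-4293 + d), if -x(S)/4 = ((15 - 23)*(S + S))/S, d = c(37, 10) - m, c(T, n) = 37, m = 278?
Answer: -1038286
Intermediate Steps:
d = -241 (d = 37 - 1*278 = 37 - 278 = -241)
x(S) = 64 (x(S) = -4*(15 - 23)*(S + S)/S = -4*(-16*S)/S = -4*(-16) = 64)
((24*(-18) - x(-24)) + 725)*(-4293 + d) = ((24*(-18) - 1*64) + 725)*(-4293 - 241) = ((-432 - 64) + 725)*(-4534) = (-496 + 725)*(-4534) = 229*(-4534) = -1038286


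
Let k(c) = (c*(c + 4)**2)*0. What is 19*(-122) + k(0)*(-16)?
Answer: -2318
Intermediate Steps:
k(c) = 0 (k(c) = (c*(4 + c)**2)*0 = 0)
19*(-122) + k(0)*(-16) = 19*(-122) + 0*(-16) = -2318 + 0 = -2318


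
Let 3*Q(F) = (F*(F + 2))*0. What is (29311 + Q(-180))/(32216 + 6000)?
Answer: 29311/38216 ≈ 0.76698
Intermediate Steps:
Q(F) = 0 (Q(F) = ((F*(F + 2))*0)/3 = ((F*(2 + F))*0)/3 = (1/3)*0 = 0)
(29311 + Q(-180))/(32216 + 6000) = (29311 + 0)/(32216 + 6000) = 29311/38216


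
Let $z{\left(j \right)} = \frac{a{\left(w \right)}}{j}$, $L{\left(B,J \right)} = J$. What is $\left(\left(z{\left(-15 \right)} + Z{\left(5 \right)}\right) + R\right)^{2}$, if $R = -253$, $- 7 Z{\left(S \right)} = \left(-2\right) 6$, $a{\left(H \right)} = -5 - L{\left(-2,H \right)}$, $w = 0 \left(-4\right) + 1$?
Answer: $\frac{77105961}{1225} \approx 62944.0$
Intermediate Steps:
$w = 1$ ($w = 0 + 1 = 1$)
$a{\left(H \right)} = -5 - H$
$Z{\left(S \right)} = \frac{12}{7}$ ($Z{\left(S \right)} = - \frac{\left(-2\right) 6}{7} = \left(- \frac{1}{7}\right) \left(-12\right) = \frac{12}{7}$)
$z{\left(j \right)} = - \frac{6}{j}$ ($z{\left(j \right)} = \frac{-5 - 1}{j} = - \frac{6}{j}$)
$\left(\left(z{\left(-15 \right)} + Z{\left(5 \right)}\right) + R\right)^{2} = \left(\left(- \frac{6}{-15} + \frac{12}{7}\right) - 253\right)^{2} = \left(\left(\left(-6\right) \left(- \frac{1}{15}\right) + \frac{12}{7}\right) - 253\right)^{2} = \left(\left(\frac{2}{5} + \frac{12}{7}\right) - 253\right)^{2} = \left(\frac{74}{35} - 253\right)^{2} = \left(- \frac{8781}{35}\right)^{2} = \frac{77105961}{1225}$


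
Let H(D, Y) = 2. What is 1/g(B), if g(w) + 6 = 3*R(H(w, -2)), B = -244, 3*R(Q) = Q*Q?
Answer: -½ ≈ -0.50000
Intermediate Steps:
R(Q) = Q²/3 (R(Q) = (Q*Q)/3 = Q²/3)
g(w) = -2 (g(w) = -6 + 3*((⅓)*2²) = -6 + 3*((⅓)*4) = -6 + 3*(4/3) = -6 + 4 = -2)
1/g(B) = 1/(-2) = -½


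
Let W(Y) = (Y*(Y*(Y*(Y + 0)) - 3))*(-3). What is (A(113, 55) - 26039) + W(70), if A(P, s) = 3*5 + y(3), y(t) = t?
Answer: -72055391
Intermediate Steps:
W(Y) = -3*Y*(-3 + Y**3) (W(Y) = (Y*(Y*(Y*Y) - 3))*(-3) = (Y*(Y*Y**2 - 3))*(-3) = (Y*(Y**3 - 3))*(-3) = (Y*(-3 + Y**3))*(-3) = -3*Y*(-3 + Y**3))
A(P, s) = 18 (A(P, s) = 3*5 + 3 = 15 + 3 = 18)
(A(113, 55) - 26039) + W(70) = (18 - 26039) + 3*70*(3 - 1*70**3) = -26021 + 3*70*(3 - 1*343000) = -26021 + 3*70*(3 - 343000) = -26021 + 3*70*(-342997) = -26021 - 72029370 = -72055391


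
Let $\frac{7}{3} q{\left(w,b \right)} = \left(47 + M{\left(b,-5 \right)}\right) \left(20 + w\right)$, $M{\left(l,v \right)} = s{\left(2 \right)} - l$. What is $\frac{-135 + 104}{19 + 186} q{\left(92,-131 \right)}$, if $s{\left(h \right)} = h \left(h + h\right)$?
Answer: $- \frac{276768}{205} \approx -1350.1$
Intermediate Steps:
$s{\left(h \right)} = 2 h^{2}$ ($s{\left(h \right)} = h 2 h = 2 h^{2}$)
$M{\left(l,v \right)} = 8 - l$ ($M{\left(l,v \right)} = 2 \cdot 2^{2} - l = 2 \cdot 4 - l = 8 - l$)
$q{\left(w,b \right)} = \frac{3 \left(20 + w\right) \left(55 - b\right)}{7}$ ($q{\left(w,b \right)} = \frac{3 \left(47 - \left(-8 + b\right)\right) \left(20 + w\right)}{7} = \frac{3 \left(55 - b\right) \left(20 + w\right)}{7} = \frac{3 \left(20 + w\right) \left(55 - b\right)}{7}$)
$\frac{-135 + 104}{19 + 186} q{\left(92,-131 \right)} = \frac{-135 + 104}{19 + 186} \left(\frac{3300}{7} - - \frac{7860}{7} + \frac{165}{7} \cdot 92 - \left(- \frac{393}{7}\right) 92\right) = - \frac{31}{205} \left(\frac{3300}{7} + \frac{7860}{7} + \frac{15180}{7} + \frac{36156}{7}\right) = \left(-31\right) \frac{1}{205} \cdot 8928 = \left(- \frac{31}{205}\right) 8928 = - \frac{276768}{205}$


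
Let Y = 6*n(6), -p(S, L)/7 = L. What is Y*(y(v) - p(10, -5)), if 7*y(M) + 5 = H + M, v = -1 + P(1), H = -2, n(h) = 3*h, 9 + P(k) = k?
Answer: -28188/7 ≈ -4026.9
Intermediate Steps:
P(k) = -9 + k
p(S, L) = -7*L
Y = 108 (Y = 6*(3*6) = 6*18 = 108)
v = -9 (v = -1 + (-9 + 1) = -1 - 8 = -9)
y(M) = -1 + M/7 (y(M) = -5/7 + (-2 + M)/7 = -5/7 + (-2/7 + M/7) = -1 + M/7)
Y*(y(v) - p(10, -5)) = 108*((-1 + (⅐)*(-9)) - (-7)*(-5)) = 108*((-1 - 9/7) - 1*35) = 108*(-16/7 - 35) = 108*(-261/7) = -28188/7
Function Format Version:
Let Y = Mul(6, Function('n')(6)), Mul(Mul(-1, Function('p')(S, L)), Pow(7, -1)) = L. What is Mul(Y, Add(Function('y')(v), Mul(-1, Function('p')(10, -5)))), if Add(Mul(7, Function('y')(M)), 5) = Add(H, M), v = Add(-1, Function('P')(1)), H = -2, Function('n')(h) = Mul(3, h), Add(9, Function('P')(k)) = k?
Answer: Rational(-28188, 7) ≈ -4026.9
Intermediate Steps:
Function('P')(k) = Add(-9, k)
Function('p')(S, L) = Mul(-7, L)
Y = 108 (Y = Mul(6, Mul(3, 6)) = Mul(6, 18) = 108)
v = -9 (v = Add(-1, Add(-9, 1)) = Add(-1, -8) = -9)
Function('y')(M) = Add(-1, Mul(Rational(1, 7), M)) (Function('y')(M) = Add(Rational(-5, 7), Mul(Rational(1, 7), Add(-2, M))) = Add(Rational(-5, 7), Add(Rational(-2, 7), Mul(Rational(1, 7), M))) = Add(-1, Mul(Rational(1, 7), M)))
Mul(Y, Add(Function('y')(v), Mul(-1, Function('p')(10, -5)))) = Mul(108, Add(Add(-1, Mul(Rational(1, 7), -9)), Mul(-1, Mul(-7, -5)))) = Mul(108, Add(Add(-1, Rational(-9, 7)), Mul(-1, 35))) = Mul(108, Add(Rational(-16, 7), -35)) = Mul(108, Rational(-261, 7)) = Rational(-28188, 7)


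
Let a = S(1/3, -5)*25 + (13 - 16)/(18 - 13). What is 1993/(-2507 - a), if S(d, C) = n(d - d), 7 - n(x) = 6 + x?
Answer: -9965/12657 ≈ -0.78731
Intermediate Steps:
n(x) = 1 - x (n(x) = 7 - (6 + x) = 7 + (-6 - x) = 1 - x)
S(d, C) = 1 (S(d, C) = 1 - (d - d) = 1 - 1*0 = 1 + 0 = 1)
a = 122/5 (a = 1*25 + (13 - 16)/(18 - 13) = 25 - 3/5 = 25 - 3*⅕ = 25 - ⅗ = 122/5 ≈ 24.400)
1993/(-2507 - a) = 1993/(-2507 - 1*122/5) = 1993/(-2507 - 122/5) = 1993/(-12657/5) = 1993*(-5/12657) = -9965/12657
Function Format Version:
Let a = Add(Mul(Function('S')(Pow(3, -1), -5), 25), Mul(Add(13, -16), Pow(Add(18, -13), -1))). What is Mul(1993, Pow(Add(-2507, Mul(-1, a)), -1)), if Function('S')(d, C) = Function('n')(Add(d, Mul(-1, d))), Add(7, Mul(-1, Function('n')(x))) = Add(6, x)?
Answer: Rational(-9965, 12657) ≈ -0.78731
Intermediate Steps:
Function('n')(x) = Add(1, Mul(-1, x)) (Function('n')(x) = Add(7, Mul(-1, Add(6, x))) = Add(7, Add(-6, Mul(-1, x))) = Add(1, Mul(-1, x)))
Function('S')(d, C) = 1 (Function('S')(d, C) = Add(1, Mul(-1, Add(d, Mul(-1, d)))) = Add(1, Mul(-1, 0)) = Add(1, 0) = 1)
a = Rational(122, 5) (a = Add(Mul(1, 25), Mul(Add(13, -16), Pow(Add(18, -13), -1))) = Add(25, Mul(-3, Pow(5, -1))) = Add(25, Mul(-3, Rational(1, 5))) = Add(25, Rational(-3, 5)) = Rational(122, 5) ≈ 24.400)
Mul(1993, Pow(Add(-2507, Mul(-1, a)), -1)) = Mul(1993, Pow(Add(-2507, Mul(-1, Rational(122, 5))), -1)) = Mul(1993, Pow(Add(-2507, Rational(-122, 5)), -1)) = Mul(1993, Pow(Rational(-12657, 5), -1)) = Mul(1993, Rational(-5, 12657)) = Rational(-9965, 12657)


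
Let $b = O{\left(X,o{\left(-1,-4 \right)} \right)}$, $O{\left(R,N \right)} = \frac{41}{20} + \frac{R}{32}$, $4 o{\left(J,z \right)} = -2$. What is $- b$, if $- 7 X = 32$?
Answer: $- \frac{267}{140} \approx -1.9071$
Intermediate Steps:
$X = - \frac{32}{7}$ ($X = \left(- \frac{1}{7}\right) 32 = - \frac{32}{7} \approx -4.5714$)
$o{\left(J,z \right)} = - \frac{1}{2}$ ($o{\left(J,z \right)} = \frac{1}{4} \left(-2\right) = - \frac{1}{2}$)
$O{\left(R,N \right)} = \frac{41}{20} + \frac{R}{32}$ ($O{\left(R,N \right)} = 41 \cdot \frac{1}{20} + R \frac{1}{32} = \frac{41}{20} + \frac{R}{32}$)
$b = \frac{267}{140}$ ($b = \frac{41}{20} + \frac{1}{32} \left(- \frac{32}{7}\right) = \frac{41}{20} - \frac{1}{7} = \frac{267}{140} \approx 1.9071$)
$- b = \left(-1\right) \frac{267}{140} = - \frac{267}{140}$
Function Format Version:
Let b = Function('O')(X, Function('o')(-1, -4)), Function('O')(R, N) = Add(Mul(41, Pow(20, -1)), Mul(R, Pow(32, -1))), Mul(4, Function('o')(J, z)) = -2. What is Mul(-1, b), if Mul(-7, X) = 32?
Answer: Rational(-267, 140) ≈ -1.9071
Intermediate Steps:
X = Rational(-32, 7) (X = Mul(Rational(-1, 7), 32) = Rational(-32, 7) ≈ -4.5714)
Function('o')(J, z) = Rational(-1, 2) (Function('o')(J, z) = Mul(Rational(1, 4), -2) = Rational(-1, 2))
Function('O')(R, N) = Add(Rational(41, 20), Mul(Rational(1, 32), R)) (Function('O')(R, N) = Add(Mul(41, Rational(1, 20)), Mul(R, Rational(1, 32))) = Add(Rational(41, 20), Mul(Rational(1, 32), R)))
b = Rational(267, 140) (b = Add(Rational(41, 20), Mul(Rational(1, 32), Rational(-32, 7))) = Add(Rational(41, 20), Rational(-1, 7)) = Rational(267, 140) ≈ 1.9071)
Mul(-1, b) = Mul(-1, Rational(267, 140)) = Rational(-267, 140)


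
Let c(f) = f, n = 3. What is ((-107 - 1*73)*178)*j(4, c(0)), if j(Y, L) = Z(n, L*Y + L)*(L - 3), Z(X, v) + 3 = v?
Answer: -288360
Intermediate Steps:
Z(X, v) = -3 + v
j(Y, L) = (-3 + L)*(-3 + L + L*Y) (j(Y, L) = (-3 + (L*Y + L))*(L - 3) = (-3 + (L + L*Y))*(-3 + L) = (-3 + L + L*Y)*(-3 + L) = (-3 + L)*(-3 + L + L*Y))
((-107 - 1*73)*178)*j(4, c(0)) = ((-107 - 1*73)*178)*((-3 + 0)*(-3 + 0*(1 + 4))) = ((-107 - 73)*178)*(-3*(-3 + 0*5)) = (-180*178)*(-3*(-3 + 0)) = -(-96120)*(-3) = -32040*9 = -288360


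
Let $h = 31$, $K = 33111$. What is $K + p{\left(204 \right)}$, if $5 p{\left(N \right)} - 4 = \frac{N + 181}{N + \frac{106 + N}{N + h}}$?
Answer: $\frac{319532489}{9650} \approx 33112.0$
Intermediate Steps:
$p{\left(N \right)} = \frac{4}{5} + \frac{181 + N}{5 \left(N + \frac{106 + N}{31 + N}\right)}$ ($p{\left(N \right)} = \frac{4}{5} + \frac{\left(N + 181\right) \frac{1}{N + \frac{106 + N}{N + 31}}}{5} = \frac{4}{5} + \frac{\left(181 + N\right) \frac{1}{N + \frac{106 + N}{31 + N}}}{5} = \frac{4}{5} + \frac{\frac{1}{N + \frac{106 + N}{31 + N}} \left(181 + N\right)}{5} = \frac{4}{5} + \frac{181 + N}{5 \left(N + \frac{106 + N}{31 + N}\right)}$)
$K + p{\left(204 \right)} = 33111 + \frac{1207 + 204^{2} + 68 \cdot 204}{106 + 204^{2} + 32 \cdot 204} = 33111 + \frac{1207 + 41616 + 13872}{106 + 41616 + 6528} = 33111 + \frac{1}{48250} \cdot 56695 = 33111 + \frac{11339}{9650} = \frac{319532489}{9650}$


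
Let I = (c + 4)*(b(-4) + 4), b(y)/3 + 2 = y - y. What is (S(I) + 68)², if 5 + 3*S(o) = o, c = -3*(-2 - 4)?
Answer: 24025/9 ≈ 2669.4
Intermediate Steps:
b(y) = -6 (b(y) = -6 + 3*(y - y) = -6 + 3*0 = -6 + 0 = -6)
c = 18 (c = -3*(-6) = 18)
I = -44 (I = (18 + 4)*(-6 + 4) = 22*(-2) = -44)
S(o) = -5/3 + o/3
(S(I) + 68)² = ((-5/3 + (⅓)*(-44)) + 68)² = ((-5/3 - 44/3) + 68)² = (-49/3 + 68)² = (155/3)² = 24025/9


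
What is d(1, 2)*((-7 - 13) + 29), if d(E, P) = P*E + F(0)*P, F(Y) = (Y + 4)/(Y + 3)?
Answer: 42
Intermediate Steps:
F(Y) = (4 + Y)/(3 + Y)
d(E, P) = 4*P/3 + E*P (d(E, P) = P*E + ((4 + 0)/(3 + 0))*P = E*P + (4/3)*P = E*P + ((1/3)*4)*P = E*P + 4*P/3 = 4*P/3 + E*P)
d(1, 2)*((-7 - 13) + 29) = ((1/3)*2*(4 + 3*1))*((-7 - 13) + 29) = ((1/3)*2*(4 + 3))*(-20 + 29) = ((1/3)*2*7)*9 = (14/3)*9 = 42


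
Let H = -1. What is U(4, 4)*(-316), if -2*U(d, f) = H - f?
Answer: -790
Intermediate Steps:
U(d, f) = ½ + f/2 (U(d, f) = -(-1 - f)/2 = ½ + f/2)
U(4, 4)*(-316) = (½ + (½)*4)*(-316) = (½ + 2)*(-316) = (5/2)*(-316) = -790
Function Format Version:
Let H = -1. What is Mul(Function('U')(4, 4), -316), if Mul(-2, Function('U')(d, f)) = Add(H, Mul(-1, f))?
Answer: -790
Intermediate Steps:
Function('U')(d, f) = Add(Rational(1, 2), Mul(Rational(1, 2), f)) (Function('U')(d, f) = Mul(Rational(-1, 2), Add(-1, Mul(-1, f))) = Add(Rational(1, 2), Mul(Rational(1, 2), f)))
Mul(Function('U')(4, 4), -316) = Mul(Add(Rational(1, 2), Mul(Rational(1, 2), 4)), -316) = Mul(Add(Rational(1, 2), 2), -316) = Mul(Rational(5, 2), -316) = -790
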